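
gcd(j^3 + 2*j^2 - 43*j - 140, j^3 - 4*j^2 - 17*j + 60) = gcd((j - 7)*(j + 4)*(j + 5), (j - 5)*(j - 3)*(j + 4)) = j + 4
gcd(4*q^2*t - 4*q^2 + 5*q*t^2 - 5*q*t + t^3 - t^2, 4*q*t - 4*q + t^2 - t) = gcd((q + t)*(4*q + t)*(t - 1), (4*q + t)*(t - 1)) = 4*q*t - 4*q + t^2 - t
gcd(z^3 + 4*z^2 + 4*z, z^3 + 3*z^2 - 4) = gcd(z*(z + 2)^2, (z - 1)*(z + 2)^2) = z^2 + 4*z + 4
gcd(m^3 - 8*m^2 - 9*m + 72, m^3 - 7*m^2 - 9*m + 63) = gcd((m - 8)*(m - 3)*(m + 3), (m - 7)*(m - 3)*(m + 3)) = m^2 - 9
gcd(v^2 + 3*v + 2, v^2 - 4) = v + 2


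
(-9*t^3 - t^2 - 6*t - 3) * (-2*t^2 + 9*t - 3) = 18*t^5 - 79*t^4 + 30*t^3 - 45*t^2 - 9*t + 9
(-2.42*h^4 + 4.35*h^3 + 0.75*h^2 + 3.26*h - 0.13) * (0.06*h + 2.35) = -0.1452*h^5 - 5.426*h^4 + 10.2675*h^3 + 1.9581*h^2 + 7.6532*h - 0.3055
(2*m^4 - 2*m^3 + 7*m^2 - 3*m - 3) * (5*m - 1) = 10*m^5 - 12*m^4 + 37*m^3 - 22*m^2 - 12*m + 3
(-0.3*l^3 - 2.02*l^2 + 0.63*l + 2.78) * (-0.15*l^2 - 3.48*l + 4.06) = 0.045*l^5 + 1.347*l^4 + 5.7171*l^3 - 10.8106*l^2 - 7.1166*l + 11.2868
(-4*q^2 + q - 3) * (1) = -4*q^2 + q - 3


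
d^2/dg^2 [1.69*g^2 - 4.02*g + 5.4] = 3.38000000000000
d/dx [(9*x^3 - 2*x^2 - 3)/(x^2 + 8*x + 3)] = (9*x^4 + 144*x^3 + 65*x^2 - 6*x + 24)/(x^4 + 16*x^3 + 70*x^2 + 48*x + 9)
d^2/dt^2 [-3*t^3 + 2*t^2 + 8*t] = 4 - 18*t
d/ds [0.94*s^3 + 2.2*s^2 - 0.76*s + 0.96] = 2.82*s^2 + 4.4*s - 0.76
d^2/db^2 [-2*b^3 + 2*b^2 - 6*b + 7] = 4 - 12*b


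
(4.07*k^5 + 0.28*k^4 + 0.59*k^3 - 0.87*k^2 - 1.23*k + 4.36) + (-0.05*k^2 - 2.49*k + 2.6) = 4.07*k^5 + 0.28*k^4 + 0.59*k^3 - 0.92*k^2 - 3.72*k + 6.96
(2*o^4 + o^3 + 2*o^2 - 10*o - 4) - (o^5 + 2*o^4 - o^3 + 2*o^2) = -o^5 + 2*o^3 - 10*o - 4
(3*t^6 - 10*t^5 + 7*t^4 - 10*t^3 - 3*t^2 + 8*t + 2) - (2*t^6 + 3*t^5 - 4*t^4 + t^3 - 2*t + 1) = t^6 - 13*t^5 + 11*t^4 - 11*t^3 - 3*t^2 + 10*t + 1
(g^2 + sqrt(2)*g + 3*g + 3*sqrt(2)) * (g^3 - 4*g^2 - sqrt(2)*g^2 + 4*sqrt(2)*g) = g^5 - g^4 - 14*g^3 + 2*g^2 + 24*g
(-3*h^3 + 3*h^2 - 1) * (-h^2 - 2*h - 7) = 3*h^5 + 3*h^4 + 15*h^3 - 20*h^2 + 2*h + 7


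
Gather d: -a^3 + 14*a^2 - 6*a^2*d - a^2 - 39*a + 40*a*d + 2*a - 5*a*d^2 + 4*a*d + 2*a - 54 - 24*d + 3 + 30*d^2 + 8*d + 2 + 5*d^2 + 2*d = -a^3 + 13*a^2 - 35*a + d^2*(35 - 5*a) + d*(-6*a^2 + 44*a - 14) - 49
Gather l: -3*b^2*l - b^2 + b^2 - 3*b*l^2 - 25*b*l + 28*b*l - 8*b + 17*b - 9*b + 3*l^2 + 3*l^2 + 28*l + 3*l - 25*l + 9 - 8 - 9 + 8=l^2*(6 - 3*b) + l*(-3*b^2 + 3*b + 6)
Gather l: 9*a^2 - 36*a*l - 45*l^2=9*a^2 - 36*a*l - 45*l^2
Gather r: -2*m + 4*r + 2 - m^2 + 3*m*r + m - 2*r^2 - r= -m^2 - m - 2*r^2 + r*(3*m + 3) + 2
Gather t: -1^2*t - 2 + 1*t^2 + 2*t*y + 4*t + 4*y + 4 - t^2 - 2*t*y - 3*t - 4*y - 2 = 0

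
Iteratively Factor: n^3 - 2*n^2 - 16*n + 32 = (n - 2)*(n^2 - 16) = (n - 2)*(n + 4)*(n - 4)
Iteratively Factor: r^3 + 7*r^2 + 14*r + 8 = (r + 4)*(r^2 + 3*r + 2) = (r + 2)*(r + 4)*(r + 1)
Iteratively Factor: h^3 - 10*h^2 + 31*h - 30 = (h - 3)*(h^2 - 7*h + 10) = (h - 3)*(h - 2)*(h - 5)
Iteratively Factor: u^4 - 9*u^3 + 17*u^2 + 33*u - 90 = (u - 5)*(u^3 - 4*u^2 - 3*u + 18) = (u - 5)*(u - 3)*(u^2 - u - 6) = (u - 5)*(u - 3)*(u + 2)*(u - 3)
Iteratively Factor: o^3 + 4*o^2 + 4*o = (o + 2)*(o^2 + 2*o) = (o + 2)^2*(o)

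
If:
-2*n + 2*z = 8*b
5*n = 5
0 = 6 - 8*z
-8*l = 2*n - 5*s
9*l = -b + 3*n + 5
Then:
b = -1/16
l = 43/48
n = 1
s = 11/6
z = 3/4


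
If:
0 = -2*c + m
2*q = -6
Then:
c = m/2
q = -3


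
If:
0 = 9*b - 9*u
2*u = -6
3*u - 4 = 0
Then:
No Solution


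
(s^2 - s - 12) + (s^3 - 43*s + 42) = s^3 + s^2 - 44*s + 30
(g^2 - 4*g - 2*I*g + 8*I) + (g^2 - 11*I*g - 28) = 2*g^2 - 4*g - 13*I*g - 28 + 8*I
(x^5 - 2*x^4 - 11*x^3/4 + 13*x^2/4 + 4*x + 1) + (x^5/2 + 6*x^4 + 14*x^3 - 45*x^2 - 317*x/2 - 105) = 3*x^5/2 + 4*x^4 + 45*x^3/4 - 167*x^2/4 - 309*x/2 - 104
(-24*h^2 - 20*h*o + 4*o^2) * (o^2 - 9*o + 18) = -24*h^2*o^2 + 216*h^2*o - 432*h^2 - 20*h*o^3 + 180*h*o^2 - 360*h*o + 4*o^4 - 36*o^3 + 72*o^2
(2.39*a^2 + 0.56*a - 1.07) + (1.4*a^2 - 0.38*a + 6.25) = 3.79*a^2 + 0.18*a + 5.18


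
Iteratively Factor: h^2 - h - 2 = (h - 2)*(h + 1)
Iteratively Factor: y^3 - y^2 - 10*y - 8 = (y - 4)*(y^2 + 3*y + 2) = (y - 4)*(y + 2)*(y + 1)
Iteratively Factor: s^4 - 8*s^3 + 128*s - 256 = (s + 4)*(s^3 - 12*s^2 + 48*s - 64) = (s - 4)*(s + 4)*(s^2 - 8*s + 16) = (s - 4)^2*(s + 4)*(s - 4)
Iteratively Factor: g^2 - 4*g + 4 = (g - 2)*(g - 2)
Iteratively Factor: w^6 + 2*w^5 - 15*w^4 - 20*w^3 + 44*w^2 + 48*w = (w - 3)*(w^5 + 5*w^4 - 20*w^2 - 16*w) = (w - 3)*(w + 4)*(w^4 + w^3 - 4*w^2 - 4*w) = (w - 3)*(w - 2)*(w + 4)*(w^3 + 3*w^2 + 2*w) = w*(w - 3)*(w - 2)*(w + 4)*(w^2 + 3*w + 2) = w*(w - 3)*(w - 2)*(w + 2)*(w + 4)*(w + 1)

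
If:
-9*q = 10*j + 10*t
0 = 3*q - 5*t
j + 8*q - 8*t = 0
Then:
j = 0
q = 0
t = 0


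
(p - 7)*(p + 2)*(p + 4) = p^3 - p^2 - 34*p - 56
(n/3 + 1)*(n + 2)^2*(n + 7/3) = n^4/3 + 28*n^3/9 + 97*n^2/9 + 148*n/9 + 28/3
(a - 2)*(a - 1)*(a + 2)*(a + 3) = a^4 + 2*a^3 - 7*a^2 - 8*a + 12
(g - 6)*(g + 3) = g^2 - 3*g - 18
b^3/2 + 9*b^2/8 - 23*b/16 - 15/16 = (b/2 + 1/4)*(b - 5/4)*(b + 3)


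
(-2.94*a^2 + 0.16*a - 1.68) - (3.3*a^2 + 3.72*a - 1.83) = -6.24*a^2 - 3.56*a + 0.15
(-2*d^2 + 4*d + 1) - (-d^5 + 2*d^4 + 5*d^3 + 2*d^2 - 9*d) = d^5 - 2*d^4 - 5*d^3 - 4*d^2 + 13*d + 1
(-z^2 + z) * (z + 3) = -z^3 - 2*z^2 + 3*z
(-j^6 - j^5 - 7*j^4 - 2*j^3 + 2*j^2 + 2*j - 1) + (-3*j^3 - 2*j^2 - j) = -j^6 - j^5 - 7*j^4 - 5*j^3 + j - 1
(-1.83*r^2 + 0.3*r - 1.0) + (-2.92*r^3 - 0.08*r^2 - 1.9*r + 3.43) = -2.92*r^3 - 1.91*r^2 - 1.6*r + 2.43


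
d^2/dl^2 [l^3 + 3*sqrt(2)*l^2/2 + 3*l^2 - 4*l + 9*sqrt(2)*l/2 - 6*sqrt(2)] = 6*l + 3*sqrt(2) + 6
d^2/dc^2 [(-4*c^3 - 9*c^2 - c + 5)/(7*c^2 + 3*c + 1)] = 8*(33*c^3 + 222*c^2 + 81*c + 1)/(343*c^6 + 441*c^5 + 336*c^4 + 153*c^3 + 48*c^2 + 9*c + 1)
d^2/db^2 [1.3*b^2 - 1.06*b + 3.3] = 2.60000000000000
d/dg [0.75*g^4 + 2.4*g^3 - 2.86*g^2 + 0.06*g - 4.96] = 3.0*g^3 + 7.2*g^2 - 5.72*g + 0.06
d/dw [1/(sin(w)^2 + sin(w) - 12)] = -(2*sin(w) + 1)*cos(w)/(sin(w)^2 + sin(w) - 12)^2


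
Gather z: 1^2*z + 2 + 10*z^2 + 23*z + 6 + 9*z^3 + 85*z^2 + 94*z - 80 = 9*z^3 + 95*z^2 + 118*z - 72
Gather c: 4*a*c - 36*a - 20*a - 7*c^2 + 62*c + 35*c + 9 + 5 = -56*a - 7*c^2 + c*(4*a + 97) + 14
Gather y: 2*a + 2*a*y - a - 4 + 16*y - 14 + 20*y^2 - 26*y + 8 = a + 20*y^2 + y*(2*a - 10) - 10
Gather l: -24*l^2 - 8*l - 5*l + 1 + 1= -24*l^2 - 13*l + 2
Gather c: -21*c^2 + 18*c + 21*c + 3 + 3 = -21*c^2 + 39*c + 6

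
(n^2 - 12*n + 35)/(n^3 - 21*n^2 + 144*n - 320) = (n - 7)/(n^2 - 16*n + 64)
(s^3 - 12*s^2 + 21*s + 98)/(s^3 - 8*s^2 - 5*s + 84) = (s^2 - 5*s - 14)/(s^2 - s - 12)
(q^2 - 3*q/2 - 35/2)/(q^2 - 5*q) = (q + 7/2)/q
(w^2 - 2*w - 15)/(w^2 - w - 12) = (w - 5)/(w - 4)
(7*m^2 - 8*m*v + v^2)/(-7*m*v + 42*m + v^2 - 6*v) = (-m + v)/(v - 6)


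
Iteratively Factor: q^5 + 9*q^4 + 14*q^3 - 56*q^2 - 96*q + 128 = (q + 4)*(q^4 + 5*q^3 - 6*q^2 - 32*q + 32) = (q - 1)*(q + 4)*(q^3 + 6*q^2 - 32) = (q - 1)*(q + 4)^2*(q^2 + 2*q - 8) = (q - 1)*(q + 4)^3*(q - 2)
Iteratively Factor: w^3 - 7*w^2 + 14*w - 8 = (w - 2)*(w^2 - 5*w + 4) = (w - 4)*(w - 2)*(w - 1)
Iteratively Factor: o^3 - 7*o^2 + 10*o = (o - 2)*(o^2 - 5*o) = (o - 5)*(o - 2)*(o)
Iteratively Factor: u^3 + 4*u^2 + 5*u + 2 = (u + 1)*(u^2 + 3*u + 2) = (u + 1)*(u + 2)*(u + 1)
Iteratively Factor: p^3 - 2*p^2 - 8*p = (p - 4)*(p^2 + 2*p) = (p - 4)*(p + 2)*(p)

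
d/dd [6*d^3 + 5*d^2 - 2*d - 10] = 18*d^2 + 10*d - 2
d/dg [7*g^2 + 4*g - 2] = 14*g + 4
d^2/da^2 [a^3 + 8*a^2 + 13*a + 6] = 6*a + 16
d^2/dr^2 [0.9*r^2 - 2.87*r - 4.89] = 1.80000000000000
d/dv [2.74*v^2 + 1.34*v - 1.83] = 5.48*v + 1.34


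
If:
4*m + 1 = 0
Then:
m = -1/4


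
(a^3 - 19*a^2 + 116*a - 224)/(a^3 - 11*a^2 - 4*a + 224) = (a - 4)/(a + 4)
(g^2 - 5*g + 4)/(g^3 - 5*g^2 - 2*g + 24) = (g - 1)/(g^2 - g - 6)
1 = 1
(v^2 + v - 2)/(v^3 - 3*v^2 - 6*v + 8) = 1/(v - 4)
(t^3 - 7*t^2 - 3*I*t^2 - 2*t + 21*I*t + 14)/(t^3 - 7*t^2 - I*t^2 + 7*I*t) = (t - 2*I)/t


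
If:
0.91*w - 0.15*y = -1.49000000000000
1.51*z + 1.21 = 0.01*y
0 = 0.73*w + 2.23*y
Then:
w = -1.55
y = 0.51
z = -0.80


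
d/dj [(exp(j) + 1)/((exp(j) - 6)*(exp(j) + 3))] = (-exp(2*j) - 2*exp(j) - 15)*exp(j)/(exp(4*j) - 6*exp(3*j) - 27*exp(2*j) + 108*exp(j) + 324)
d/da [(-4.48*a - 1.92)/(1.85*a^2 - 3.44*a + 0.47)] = (8.288*a^2 + 7.104*a - 8.7104)/(3.4225*a^4 - 12.728*a^3 + 13.5726*a^2 - 3.2336*a + 0.2209)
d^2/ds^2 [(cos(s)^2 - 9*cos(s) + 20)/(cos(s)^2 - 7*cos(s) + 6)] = 2*((1 - cos(2*s))^2/4 - 17*cos(s) + 91*cos(2*s)/2 - 5*cos(3*s) - 947/2)/((cos(s) - 6)^3*(cos(s) - 1)^2)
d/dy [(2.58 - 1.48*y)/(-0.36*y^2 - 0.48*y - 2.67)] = (-0.5328*y^2 + 1.8576*y + 5.19)/(0.1296*y^4 + 0.3456*y^3 + 2.1528*y^2 + 2.5632*y + 7.1289)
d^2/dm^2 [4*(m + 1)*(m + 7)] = 8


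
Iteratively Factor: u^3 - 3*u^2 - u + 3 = (u - 1)*(u^2 - 2*u - 3) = (u - 1)*(u + 1)*(u - 3)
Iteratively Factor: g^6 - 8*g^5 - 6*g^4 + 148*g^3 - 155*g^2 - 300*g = (g - 3)*(g^5 - 5*g^4 - 21*g^3 + 85*g^2 + 100*g) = (g - 3)*(g + 4)*(g^4 - 9*g^3 + 15*g^2 + 25*g) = (g - 3)*(g + 1)*(g + 4)*(g^3 - 10*g^2 + 25*g) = (g - 5)*(g - 3)*(g + 1)*(g + 4)*(g^2 - 5*g) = g*(g - 5)*(g - 3)*(g + 1)*(g + 4)*(g - 5)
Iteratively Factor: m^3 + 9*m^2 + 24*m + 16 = (m + 1)*(m^2 + 8*m + 16) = (m + 1)*(m + 4)*(m + 4)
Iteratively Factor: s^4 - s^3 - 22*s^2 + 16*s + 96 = (s + 2)*(s^3 - 3*s^2 - 16*s + 48) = (s - 3)*(s + 2)*(s^2 - 16) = (s - 3)*(s + 2)*(s + 4)*(s - 4)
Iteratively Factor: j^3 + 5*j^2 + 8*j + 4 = (j + 2)*(j^2 + 3*j + 2) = (j + 2)^2*(j + 1)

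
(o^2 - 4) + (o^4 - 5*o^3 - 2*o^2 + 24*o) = o^4 - 5*o^3 - o^2 + 24*o - 4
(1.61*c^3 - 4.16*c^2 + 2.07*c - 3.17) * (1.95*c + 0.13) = 3.1395*c^4 - 7.9027*c^3 + 3.4957*c^2 - 5.9124*c - 0.4121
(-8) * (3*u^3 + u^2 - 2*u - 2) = -24*u^3 - 8*u^2 + 16*u + 16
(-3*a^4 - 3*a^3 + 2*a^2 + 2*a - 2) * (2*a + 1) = -6*a^5 - 9*a^4 + a^3 + 6*a^2 - 2*a - 2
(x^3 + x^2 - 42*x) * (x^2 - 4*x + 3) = x^5 - 3*x^4 - 43*x^3 + 171*x^2 - 126*x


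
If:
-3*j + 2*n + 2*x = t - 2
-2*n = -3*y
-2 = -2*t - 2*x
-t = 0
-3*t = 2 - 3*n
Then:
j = 16/9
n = 2/3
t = 0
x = 1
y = 4/9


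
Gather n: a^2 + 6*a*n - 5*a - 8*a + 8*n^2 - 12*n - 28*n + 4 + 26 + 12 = a^2 - 13*a + 8*n^2 + n*(6*a - 40) + 42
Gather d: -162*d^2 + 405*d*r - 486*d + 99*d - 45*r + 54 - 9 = -162*d^2 + d*(405*r - 387) - 45*r + 45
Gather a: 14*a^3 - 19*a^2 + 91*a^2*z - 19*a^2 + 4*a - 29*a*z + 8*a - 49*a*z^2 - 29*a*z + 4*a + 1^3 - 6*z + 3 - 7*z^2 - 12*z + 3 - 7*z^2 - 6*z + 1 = 14*a^3 + a^2*(91*z - 38) + a*(-49*z^2 - 58*z + 16) - 14*z^2 - 24*z + 8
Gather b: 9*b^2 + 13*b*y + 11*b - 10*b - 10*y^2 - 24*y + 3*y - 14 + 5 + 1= 9*b^2 + b*(13*y + 1) - 10*y^2 - 21*y - 8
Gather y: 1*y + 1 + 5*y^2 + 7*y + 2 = 5*y^2 + 8*y + 3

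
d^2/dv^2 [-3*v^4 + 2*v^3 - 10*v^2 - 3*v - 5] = -36*v^2 + 12*v - 20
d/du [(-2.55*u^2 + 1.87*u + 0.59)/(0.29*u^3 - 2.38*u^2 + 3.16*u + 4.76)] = (0.7395*u^4 - 1.0846*u^3 - 4.1207*u^2 - 21.4676*u + 7.0368)/(0.0841*u^6 - 1.3804*u^5 + 7.4972*u^4 - 12.2808*u^3 - 12.672*u^2 + 30.0832*u + 22.6576)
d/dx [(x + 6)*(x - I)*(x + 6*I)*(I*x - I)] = 4*I*x^3 + 15*x^2*(-1 + I) - 50*x + 30 + 30*I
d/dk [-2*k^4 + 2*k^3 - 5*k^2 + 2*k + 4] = -8*k^3 + 6*k^2 - 10*k + 2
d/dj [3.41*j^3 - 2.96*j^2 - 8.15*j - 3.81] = 10.23*j^2 - 5.92*j - 8.15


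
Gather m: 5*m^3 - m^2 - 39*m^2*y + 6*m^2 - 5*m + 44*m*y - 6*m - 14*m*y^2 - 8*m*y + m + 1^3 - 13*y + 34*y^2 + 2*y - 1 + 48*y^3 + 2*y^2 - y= 5*m^3 + m^2*(5 - 39*y) + m*(-14*y^2 + 36*y - 10) + 48*y^3 + 36*y^2 - 12*y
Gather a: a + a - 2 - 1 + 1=2*a - 2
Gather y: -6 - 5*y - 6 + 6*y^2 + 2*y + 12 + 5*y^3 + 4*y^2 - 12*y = 5*y^3 + 10*y^2 - 15*y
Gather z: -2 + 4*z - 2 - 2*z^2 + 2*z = -2*z^2 + 6*z - 4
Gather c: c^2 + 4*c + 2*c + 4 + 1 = c^2 + 6*c + 5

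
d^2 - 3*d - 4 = (d - 4)*(d + 1)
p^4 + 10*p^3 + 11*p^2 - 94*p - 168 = (p - 3)*(p + 2)*(p + 4)*(p + 7)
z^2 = z^2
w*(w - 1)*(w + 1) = w^3 - w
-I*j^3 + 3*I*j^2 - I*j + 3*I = (j - 3)*(j - I)*(-I*j + 1)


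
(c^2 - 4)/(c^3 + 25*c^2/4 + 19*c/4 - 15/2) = 4*(c - 2)/(4*c^2 + 17*c - 15)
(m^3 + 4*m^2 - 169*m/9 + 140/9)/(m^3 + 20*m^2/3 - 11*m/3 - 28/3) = (m - 5/3)/(m + 1)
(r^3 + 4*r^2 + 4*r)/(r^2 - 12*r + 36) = r*(r^2 + 4*r + 4)/(r^2 - 12*r + 36)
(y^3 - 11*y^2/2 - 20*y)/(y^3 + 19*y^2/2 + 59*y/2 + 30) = y*(y - 8)/(y^2 + 7*y + 12)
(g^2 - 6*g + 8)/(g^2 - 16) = (g - 2)/(g + 4)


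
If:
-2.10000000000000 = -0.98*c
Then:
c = 2.14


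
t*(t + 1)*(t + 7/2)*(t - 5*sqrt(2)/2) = t^4 - 5*sqrt(2)*t^3/2 + 9*t^3/2 - 45*sqrt(2)*t^2/4 + 7*t^2/2 - 35*sqrt(2)*t/4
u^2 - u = u*(u - 1)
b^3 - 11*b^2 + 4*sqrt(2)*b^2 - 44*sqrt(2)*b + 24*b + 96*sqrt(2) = (b - 8)*(b - 3)*(b + 4*sqrt(2))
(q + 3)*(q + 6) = q^2 + 9*q + 18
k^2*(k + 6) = k^3 + 6*k^2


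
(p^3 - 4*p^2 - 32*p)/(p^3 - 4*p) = (p^2 - 4*p - 32)/(p^2 - 4)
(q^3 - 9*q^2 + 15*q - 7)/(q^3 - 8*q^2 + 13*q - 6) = (q - 7)/(q - 6)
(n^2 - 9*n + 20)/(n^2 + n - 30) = (n - 4)/(n + 6)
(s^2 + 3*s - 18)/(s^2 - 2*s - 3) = (s + 6)/(s + 1)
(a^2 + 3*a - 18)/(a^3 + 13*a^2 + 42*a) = (a - 3)/(a*(a + 7))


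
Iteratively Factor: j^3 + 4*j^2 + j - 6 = (j - 1)*(j^2 + 5*j + 6) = (j - 1)*(j + 3)*(j + 2)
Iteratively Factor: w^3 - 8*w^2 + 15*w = (w)*(w^2 - 8*w + 15) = w*(w - 3)*(w - 5)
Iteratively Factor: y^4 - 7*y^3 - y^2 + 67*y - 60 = (y + 3)*(y^3 - 10*y^2 + 29*y - 20) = (y - 5)*(y + 3)*(y^2 - 5*y + 4) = (y - 5)*(y - 1)*(y + 3)*(y - 4)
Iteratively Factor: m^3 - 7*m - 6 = (m + 1)*(m^2 - m - 6) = (m + 1)*(m + 2)*(m - 3)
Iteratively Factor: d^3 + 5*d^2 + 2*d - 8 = (d + 4)*(d^2 + d - 2) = (d + 2)*(d + 4)*(d - 1)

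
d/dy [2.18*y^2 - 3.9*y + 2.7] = 4.36*y - 3.9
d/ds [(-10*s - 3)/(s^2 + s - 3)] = (-10*s^2 - 10*s + (2*s + 1)*(10*s + 3) + 30)/(s^2 + s - 3)^2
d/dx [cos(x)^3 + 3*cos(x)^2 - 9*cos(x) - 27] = 3*(sin(x)^2 - 2*cos(x) + 2)*sin(x)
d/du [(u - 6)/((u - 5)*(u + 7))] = (-u^2 + 12*u - 23)/(u^4 + 4*u^3 - 66*u^2 - 140*u + 1225)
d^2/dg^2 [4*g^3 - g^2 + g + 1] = 24*g - 2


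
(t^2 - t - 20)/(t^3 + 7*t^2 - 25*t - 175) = (t + 4)/(t^2 + 12*t + 35)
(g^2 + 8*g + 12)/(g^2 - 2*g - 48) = (g + 2)/(g - 8)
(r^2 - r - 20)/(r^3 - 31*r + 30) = (r + 4)/(r^2 + 5*r - 6)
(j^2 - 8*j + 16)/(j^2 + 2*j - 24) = (j - 4)/(j + 6)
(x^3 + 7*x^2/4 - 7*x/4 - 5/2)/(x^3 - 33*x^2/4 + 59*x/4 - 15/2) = (x^2 + 3*x + 2)/(x^2 - 7*x + 6)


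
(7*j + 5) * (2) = 14*j + 10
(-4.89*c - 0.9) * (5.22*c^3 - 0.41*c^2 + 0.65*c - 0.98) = -25.5258*c^4 - 2.6931*c^3 - 2.8095*c^2 + 4.2072*c + 0.882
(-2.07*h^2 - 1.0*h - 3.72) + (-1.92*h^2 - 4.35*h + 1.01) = -3.99*h^2 - 5.35*h - 2.71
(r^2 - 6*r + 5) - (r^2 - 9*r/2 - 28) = 33 - 3*r/2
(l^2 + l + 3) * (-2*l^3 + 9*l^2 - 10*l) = -2*l^5 + 7*l^4 - 7*l^3 + 17*l^2 - 30*l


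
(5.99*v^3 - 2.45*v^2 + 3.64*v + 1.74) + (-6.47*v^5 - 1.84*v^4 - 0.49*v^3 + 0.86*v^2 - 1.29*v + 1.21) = -6.47*v^5 - 1.84*v^4 + 5.5*v^3 - 1.59*v^2 + 2.35*v + 2.95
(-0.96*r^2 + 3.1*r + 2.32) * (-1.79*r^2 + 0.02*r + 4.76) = 1.7184*r^4 - 5.5682*r^3 - 8.6604*r^2 + 14.8024*r + 11.0432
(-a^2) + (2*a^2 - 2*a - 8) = a^2 - 2*a - 8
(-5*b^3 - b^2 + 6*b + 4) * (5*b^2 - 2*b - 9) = -25*b^5 + 5*b^4 + 77*b^3 + 17*b^2 - 62*b - 36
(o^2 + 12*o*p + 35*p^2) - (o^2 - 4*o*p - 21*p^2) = 16*o*p + 56*p^2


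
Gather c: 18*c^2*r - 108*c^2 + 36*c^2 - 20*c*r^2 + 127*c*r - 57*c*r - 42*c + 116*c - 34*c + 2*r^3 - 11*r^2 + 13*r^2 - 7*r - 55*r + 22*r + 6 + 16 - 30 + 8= c^2*(18*r - 72) + c*(-20*r^2 + 70*r + 40) + 2*r^3 + 2*r^2 - 40*r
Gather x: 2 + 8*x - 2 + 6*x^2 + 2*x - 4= 6*x^2 + 10*x - 4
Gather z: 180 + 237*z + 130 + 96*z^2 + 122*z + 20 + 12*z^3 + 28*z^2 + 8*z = 12*z^3 + 124*z^2 + 367*z + 330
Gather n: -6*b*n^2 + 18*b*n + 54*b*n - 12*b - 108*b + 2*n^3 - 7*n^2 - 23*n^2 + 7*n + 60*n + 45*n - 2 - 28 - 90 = -120*b + 2*n^3 + n^2*(-6*b - 30) + n*(72*b + 112) - 120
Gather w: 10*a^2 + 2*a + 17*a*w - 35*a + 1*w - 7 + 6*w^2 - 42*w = 10*a^2 - 33*a + 6*w^2 + w*(17*a - 41) - 7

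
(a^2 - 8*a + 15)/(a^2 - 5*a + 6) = (a - 5)/(a - 2)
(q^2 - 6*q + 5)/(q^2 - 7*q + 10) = (q - 1)/(q - 2)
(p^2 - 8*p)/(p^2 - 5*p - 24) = p/(p + 3)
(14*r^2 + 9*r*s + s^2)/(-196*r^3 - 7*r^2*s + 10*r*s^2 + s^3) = (-2*r - s)/(28*r^2 - 3*r*s - s^2)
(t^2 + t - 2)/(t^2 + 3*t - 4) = (t + 2)/(t + 4)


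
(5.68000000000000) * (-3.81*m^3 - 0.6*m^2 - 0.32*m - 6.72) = -21.6408*m^3 - 3.408*m^2 - 1.8176*m - 38.1696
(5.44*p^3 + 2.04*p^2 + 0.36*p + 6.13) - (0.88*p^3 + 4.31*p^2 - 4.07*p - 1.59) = 4.56*p^3 - 2.27*p^2 + 4.43*p + 7.72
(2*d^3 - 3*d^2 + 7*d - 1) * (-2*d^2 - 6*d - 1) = -4*d^5 - 6*d^4 + 2*d^3 - 37*d^2 - d + 1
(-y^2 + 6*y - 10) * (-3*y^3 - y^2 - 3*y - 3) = 3*y^5 - 17*y^4 + 27*y^3 - 5*y^2 + 12*y + 30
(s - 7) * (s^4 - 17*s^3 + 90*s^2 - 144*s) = s^5 - 24*s^4 + 209*s^3 - 774*s^2 + 1008*s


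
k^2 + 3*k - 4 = (k - 1)*(k + 4)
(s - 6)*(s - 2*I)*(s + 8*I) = s^3 - 6*s^2 + 6*I*s^2 + 16*s - 36*I*s - 96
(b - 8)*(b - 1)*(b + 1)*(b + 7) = b^4 - b^3 - 57*b^2 + b + 56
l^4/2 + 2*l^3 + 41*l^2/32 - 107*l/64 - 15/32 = (l/2 + 1)*(l - 3/4)*(l + 1/4)*(l + 5/2)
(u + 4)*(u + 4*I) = u^2 + 4*u + 4*I*u + 16*I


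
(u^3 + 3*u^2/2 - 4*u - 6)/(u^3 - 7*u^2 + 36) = (u^2 - u/2 - 3)/(u^2 - 9*u + 18)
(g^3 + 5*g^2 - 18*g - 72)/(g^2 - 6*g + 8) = (g^2 + 9*g + 18)/(g - 2)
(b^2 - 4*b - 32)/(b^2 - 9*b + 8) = (b + 4)/(b - 1)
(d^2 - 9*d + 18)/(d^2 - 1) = (d^2 - 9*d + 18)/(d^2 - 1)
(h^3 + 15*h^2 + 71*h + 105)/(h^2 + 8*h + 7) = (h^2 + 8*h + 15)/(h + 1)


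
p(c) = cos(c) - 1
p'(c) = -sin(c)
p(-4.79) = -0.92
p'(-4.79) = -1.00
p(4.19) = -1.50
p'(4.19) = 0.87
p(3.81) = -1.78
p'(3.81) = 0.62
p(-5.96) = -0.05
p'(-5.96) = -0.32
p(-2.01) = -1.43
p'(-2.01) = 0.91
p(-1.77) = -1.20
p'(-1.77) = 0.98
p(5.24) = -0.50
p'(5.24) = 0.86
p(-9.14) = -1.96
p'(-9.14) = 0.28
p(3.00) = -1.99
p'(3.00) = -0.14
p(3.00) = -1.99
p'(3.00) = -0.14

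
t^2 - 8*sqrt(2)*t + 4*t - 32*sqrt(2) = (t + 4)*(t - 8*sqrt(2))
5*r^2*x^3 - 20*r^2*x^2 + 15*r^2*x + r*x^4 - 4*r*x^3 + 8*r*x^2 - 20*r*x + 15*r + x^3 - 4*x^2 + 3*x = (5*r + x)*(x - 3)*(x - 1)*(r*x + 1)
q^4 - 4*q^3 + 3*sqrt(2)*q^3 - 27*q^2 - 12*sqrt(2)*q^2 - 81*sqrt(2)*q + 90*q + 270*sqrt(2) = (q - 6)*(q - 3)*(q + 5)*(q + 3*sqrt(2))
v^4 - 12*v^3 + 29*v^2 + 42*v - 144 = (v - 8)*(v - 3)^2*(v + 2)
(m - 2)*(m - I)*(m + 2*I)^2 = m^4 - 2*m^3 + 3*I*m^3 - 6*I*m^2 + 4*I*m - 8*I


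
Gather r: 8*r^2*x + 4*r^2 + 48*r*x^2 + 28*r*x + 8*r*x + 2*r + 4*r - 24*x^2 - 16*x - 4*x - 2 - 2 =r^2*(8*x + 4) + r*(48*x^2 + 36*x + 6) - 24*x^2 - 20*x - 4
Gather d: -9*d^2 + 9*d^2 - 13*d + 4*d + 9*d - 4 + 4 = 0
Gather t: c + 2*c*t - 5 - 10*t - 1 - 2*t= c + t*(2*c - 12) - 6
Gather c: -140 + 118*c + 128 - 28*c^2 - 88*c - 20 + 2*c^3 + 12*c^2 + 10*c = 2*c^3 - 16*c^2 + 40*c - 32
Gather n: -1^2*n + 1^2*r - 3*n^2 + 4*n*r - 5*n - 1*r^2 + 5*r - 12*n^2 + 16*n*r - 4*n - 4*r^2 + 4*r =-15*n^2 + n*(20*r - 10) - 5*r^2 + 10*r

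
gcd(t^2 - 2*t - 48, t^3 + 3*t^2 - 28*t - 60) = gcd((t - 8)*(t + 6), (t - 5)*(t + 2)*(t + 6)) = t + 6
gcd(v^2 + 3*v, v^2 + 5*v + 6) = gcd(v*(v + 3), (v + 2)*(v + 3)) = v + 3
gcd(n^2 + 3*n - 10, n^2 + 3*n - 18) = 1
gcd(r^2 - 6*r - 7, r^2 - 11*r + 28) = r - 7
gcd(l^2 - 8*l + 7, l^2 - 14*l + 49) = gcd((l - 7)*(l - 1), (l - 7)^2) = l - 7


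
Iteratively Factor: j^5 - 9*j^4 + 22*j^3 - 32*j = (j - 2)*(j^4 - 7*j^3 + 8*j^2 + 16*j) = (j - 2)*(j + 1)*(j^3 - 8*j^2 + 16*j) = (j - 4)*(j - 2)*(j + 1)*(j^2 - 4*j) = j*(j - 4)*(j - 2)*(j + 1)*(j - 4)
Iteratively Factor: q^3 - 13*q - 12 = (q - 4)*(q^2 + 4*q + 3) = (q - 4)*(q + 1)*(q + 3)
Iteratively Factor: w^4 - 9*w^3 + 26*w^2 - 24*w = (w - 2)*(w^3 - 7*w^2 + 12*w) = (w - 4)*(w - 2)*(w^2 - 3*w) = (w - 4)*(w - 3)*(w - 2)*(w)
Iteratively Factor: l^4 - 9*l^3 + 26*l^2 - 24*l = (l - 3)*(l^3 - 6*l^2 + 8*l) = l*(l - 3)*(l^2 - 6*l + 8) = l*(l - 3)*(l - 2)*(l - 4)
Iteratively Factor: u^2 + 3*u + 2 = (u + 1)*(u + 2)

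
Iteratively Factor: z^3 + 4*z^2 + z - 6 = (z - 1)*(z^2 + 5*z + 6) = (z - 1)*(z + 3)*(z + 2)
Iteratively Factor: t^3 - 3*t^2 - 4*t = (t + 1)*(t^2 - 4*t) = t*(t + 1)*(t - 4)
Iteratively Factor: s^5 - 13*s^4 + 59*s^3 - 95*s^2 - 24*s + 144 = (s + 1)*(s^4 - 14*s^3 + 73*s^2 - 168*s + 144) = (s - 4)*(s + 1)*(s^3 - 10*s^2 + 33*s - 36) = (s - 4)*(s - 3)*(s + 1)*(s^2 - 7*s + 12) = (s - 4)^2*(s - 3)*(s + 1)*(s - 3)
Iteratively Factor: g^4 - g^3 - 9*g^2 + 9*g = (g - 1)*(g^3 - 9*g) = (g - 3)*(g - 1)*(g^2 + 3*g) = g*(g - 3)*(g - 1)*(g + 3)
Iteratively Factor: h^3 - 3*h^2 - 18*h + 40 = (h + 4)*(h^2 - 7*h + 10) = (h - 5)*(h + 4)*(h - 2)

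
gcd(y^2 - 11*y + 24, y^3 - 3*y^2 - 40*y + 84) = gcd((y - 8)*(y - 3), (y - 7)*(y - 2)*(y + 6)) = 1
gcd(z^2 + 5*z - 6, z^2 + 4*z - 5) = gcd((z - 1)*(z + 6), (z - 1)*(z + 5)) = z - 1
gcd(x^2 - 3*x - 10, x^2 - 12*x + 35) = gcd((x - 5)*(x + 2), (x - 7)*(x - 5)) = x - 5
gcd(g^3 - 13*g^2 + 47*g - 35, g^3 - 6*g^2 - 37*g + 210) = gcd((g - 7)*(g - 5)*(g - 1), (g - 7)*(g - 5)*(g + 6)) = g^2 - 12*g + 35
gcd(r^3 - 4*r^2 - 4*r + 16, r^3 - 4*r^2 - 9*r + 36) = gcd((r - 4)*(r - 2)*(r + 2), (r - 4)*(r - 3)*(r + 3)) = r - 4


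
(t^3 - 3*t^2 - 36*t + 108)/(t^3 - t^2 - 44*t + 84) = (t^2 + 3*t - 18)/(t^2 + 5*t - 14)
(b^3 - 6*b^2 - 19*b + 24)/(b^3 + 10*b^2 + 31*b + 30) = (b^2 - 9*b + 8)/(b^2 + 7*b + 10)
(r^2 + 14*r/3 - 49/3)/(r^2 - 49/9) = 3*(r + 7)/(3*r + 7)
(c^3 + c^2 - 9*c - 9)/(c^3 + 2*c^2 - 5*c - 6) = (c - 3)/(c - 2)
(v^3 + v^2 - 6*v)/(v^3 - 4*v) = (v + 3)/(v + 2)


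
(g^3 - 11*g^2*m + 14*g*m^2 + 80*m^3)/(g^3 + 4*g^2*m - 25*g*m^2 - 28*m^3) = (g^3 - 11*g^2*m + 14*g*m^2 + 80*m^3)/(g^3 + 4*g^2*m - 25*g*m^2 - 28*m^3)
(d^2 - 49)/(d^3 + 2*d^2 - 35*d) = (d - 7)/(d*(d - 5))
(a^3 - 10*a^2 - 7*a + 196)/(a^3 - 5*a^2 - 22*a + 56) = (a - 7)/(a - 2)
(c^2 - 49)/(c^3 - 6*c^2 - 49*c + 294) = 1/(c - 6)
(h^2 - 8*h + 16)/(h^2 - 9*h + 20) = (h - 4)/(h - 5)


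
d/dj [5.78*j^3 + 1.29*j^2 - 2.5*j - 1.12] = 17.34*j^2 + 2.58*j - 2.5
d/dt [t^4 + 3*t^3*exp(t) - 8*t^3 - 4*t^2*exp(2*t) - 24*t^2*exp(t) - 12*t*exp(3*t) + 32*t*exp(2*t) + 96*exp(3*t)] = 3*t^3*exp(t) + 4*t^3 - 8*t^2*exp(2*t) - 15*t^2*exp(t) - 24*t^2 - 36*t*exp(3*t) + 56*t*exp(2*t) - 48*t*exp(t) + 276*exp(3*t) + 32*exp(2*t)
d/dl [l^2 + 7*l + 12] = 2*l + 7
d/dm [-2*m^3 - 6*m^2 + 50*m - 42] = -6*m^2 - 12*m + 50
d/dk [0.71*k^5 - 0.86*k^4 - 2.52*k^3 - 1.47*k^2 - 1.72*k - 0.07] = 3.55*k^4 - 3.44*k^3 - 7.56*k^2 - 2.94*k - 1.72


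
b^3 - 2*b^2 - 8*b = b*(b - 4)*(b + 2)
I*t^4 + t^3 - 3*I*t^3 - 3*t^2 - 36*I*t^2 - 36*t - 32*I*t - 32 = (t - 8)*(t + 4)*(t - I)*(I*t + I)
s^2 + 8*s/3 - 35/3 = (s - 7/3)*(s + 5)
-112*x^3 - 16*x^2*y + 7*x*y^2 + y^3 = (-4*x + y)*(4*x + y)*(7*x + y)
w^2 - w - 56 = (w - 8)*(w + 7)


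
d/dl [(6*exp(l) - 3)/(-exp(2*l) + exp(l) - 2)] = 3*((2*exp(l) - 1)^2 - 2*exp(2*l) + 2*exp(l) - 4)*exp(l)/(exp(2*l) - exp(l) + 2)^2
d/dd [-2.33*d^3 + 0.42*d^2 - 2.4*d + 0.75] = -6.99*d^2 + 0.84*d - 2.4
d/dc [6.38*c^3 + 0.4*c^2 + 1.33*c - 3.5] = 19.14*c^2 + 0.8*c + 1.33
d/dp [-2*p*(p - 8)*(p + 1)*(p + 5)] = -8*p^3 + 12*p^2 + 172*p + 80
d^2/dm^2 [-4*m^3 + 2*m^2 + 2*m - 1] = 4 - 24*m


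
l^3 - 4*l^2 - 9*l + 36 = (l - 4)*(l - 3)*(l + 3)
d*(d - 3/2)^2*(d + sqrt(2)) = d^4 - 3*d^3 + sqrt(2)*d^3 - 3*sqrt(2)*d^2 + 9*d^2/4 + 9*sqrt(2)*d/4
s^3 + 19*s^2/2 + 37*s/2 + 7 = (s + 1/2)*(s + 2)*(s + 7)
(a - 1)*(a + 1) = a^2 - 1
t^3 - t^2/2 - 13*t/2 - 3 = (t - 3)*(t + 1/2)*(t + 2)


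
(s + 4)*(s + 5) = s^2 + 9*s + 20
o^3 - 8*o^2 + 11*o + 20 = (o - 5)*(o - 4)*(o + 1)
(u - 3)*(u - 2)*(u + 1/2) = u^3 - 9*u^2/2 + 7*u/2 + 3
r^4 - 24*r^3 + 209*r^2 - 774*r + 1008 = (r - 8)*(r - 7)*(r - 6)*(r - 3)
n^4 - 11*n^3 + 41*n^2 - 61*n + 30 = (n - 5)*(n - 3)*(n - 2)*(n - 1)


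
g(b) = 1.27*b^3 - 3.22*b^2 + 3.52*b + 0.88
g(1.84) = 4.37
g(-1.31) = -12.11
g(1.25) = 2.73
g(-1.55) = -17.04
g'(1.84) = 4.57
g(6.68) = 259.27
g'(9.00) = 254.17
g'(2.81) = 15.51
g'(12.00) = 474.88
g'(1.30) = 1.59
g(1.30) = 2.80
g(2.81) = 13.52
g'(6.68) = 130.51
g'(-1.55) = 22.66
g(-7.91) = -856.97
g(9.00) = 697.57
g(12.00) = 1774.00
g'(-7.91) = 292.84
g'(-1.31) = 18.49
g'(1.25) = 1.42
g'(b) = 3.81*b^2 - 6.44*b + 3.52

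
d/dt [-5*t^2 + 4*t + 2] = 4 - 10*t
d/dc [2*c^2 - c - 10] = 4*c - 1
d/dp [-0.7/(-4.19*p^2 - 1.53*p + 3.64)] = (-5.866*p - 1.071)/(4.19*p^2 + 1.53*p - 3.64)^2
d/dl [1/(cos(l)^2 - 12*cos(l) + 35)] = 2*(cos(l) - 6)*sin(l)/(cos(l)^2 - 12*cos(l) + 35)^2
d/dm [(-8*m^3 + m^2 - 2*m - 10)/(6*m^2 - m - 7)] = (-48*m^4 + 16*m^3 + 179*m^2 + 106*m + 4)/(36*m^4 - 12*m^3 - 83*m^2 + 14*m + 49)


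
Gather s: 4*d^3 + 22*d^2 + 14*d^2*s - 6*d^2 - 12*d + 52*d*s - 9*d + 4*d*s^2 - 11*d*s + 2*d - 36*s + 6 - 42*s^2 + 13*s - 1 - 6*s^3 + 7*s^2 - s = 4*d^3 + 16*d^2 - 19*d - 6*s^3 + s^2*(4*d - 35) + s*(14*d^2 + 41*d - 24) + 5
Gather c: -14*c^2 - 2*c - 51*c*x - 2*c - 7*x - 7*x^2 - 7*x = -14*c^2 + c*(-51*x - 4) - 7*x^2 - 14*x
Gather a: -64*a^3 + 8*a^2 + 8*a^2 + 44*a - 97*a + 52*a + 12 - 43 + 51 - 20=-64*a^3 + 16*a^2 - a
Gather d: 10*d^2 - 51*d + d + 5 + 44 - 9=10*d^2 - 50*d + 40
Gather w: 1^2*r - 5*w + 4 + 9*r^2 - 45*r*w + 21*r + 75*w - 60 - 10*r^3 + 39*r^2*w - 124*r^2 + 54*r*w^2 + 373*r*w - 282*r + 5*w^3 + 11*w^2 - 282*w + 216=-10*r^3 - 115*r^2 - 260*r + 5*w^3 + w^2*(54*r + 11) + w*(39*r^2 + 328*r - 212) + 160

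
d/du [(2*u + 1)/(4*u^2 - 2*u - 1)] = 8*u*(-u - 1)/(16*u^4 - 16*u^3 - 4*u^2 + 4*u + 1)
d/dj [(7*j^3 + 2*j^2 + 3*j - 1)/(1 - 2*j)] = (-28*j^3 + 17*j^2 + 4*j + 1)/(4*j^2 - 4*j + 1)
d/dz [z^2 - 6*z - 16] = 2*z - 6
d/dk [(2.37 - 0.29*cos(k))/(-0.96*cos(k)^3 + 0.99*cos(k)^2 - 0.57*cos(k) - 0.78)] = (0.5568*cos(k)^3 - 7.1127*cos(k)^2 + 4.6926*cos(k) - 1.5771)*sin(k)/(0.9216*cos(k)^6 - 1.9008*cos(k)^5 + 2.0745*cos(k)^4 + 0.369*cos(k)^3 - 1.2195*cos(k)^2 + 0.8892*cos(k) + 0.6084)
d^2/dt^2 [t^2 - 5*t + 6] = 2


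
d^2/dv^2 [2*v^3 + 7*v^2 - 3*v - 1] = 12*v + 14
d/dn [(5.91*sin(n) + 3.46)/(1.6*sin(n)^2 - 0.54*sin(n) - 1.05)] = (-11.072*sin(n) + 4.728*cos(2*n) - 9.0651)*cos(n)/(-1.6*sin(n)^2 + 0.54*sin(n) + 1.05)^2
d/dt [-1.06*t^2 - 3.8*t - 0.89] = -2.12*t - 3.8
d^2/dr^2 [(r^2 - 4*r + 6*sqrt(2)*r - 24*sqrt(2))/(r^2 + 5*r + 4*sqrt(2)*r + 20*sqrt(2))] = 2*(-9*r^3 + 2*sqrt(2)*r^3 - 132*sqrt(2)*r^2 - 1296*r - 120*sqrt(2)*r - 1928*sqrt(2) - 720)/(r^6 + 15*r^5 + 12*sqrt(2)*r^5 + 171*r^4 + 180*sqrt(2)*r^4 + 1028*sqrt(2)*r^3 + 1565*r^3 + 3420*sqrt(2)*r^2 + 7200*r^2 + 12000*r + 9600*sqrt(2)*r + 16000*sqrt(2))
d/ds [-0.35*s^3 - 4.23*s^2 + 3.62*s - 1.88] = -1.05*s^2 - 8.46*s + 3.62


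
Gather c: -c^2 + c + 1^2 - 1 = -c^2 + c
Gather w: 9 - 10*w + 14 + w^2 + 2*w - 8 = w^2 - 8*w + 15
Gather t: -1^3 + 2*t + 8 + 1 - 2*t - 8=0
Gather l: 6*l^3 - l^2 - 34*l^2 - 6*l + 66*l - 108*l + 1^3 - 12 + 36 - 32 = 6*l^3 - 35*l^2 - 48*l - 7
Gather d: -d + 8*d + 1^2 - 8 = 7*d - 7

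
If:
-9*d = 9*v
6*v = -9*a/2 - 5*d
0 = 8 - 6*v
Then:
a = -8/27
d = -4/3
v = 4/3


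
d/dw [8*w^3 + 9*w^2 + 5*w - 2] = 24*w^2 + 18*w + 5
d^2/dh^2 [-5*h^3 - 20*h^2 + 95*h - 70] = -30*h - 40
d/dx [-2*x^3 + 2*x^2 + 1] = 2*x*(2 - 3*x)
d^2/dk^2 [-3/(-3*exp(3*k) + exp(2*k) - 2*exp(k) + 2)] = 3*((-27*exp(2*k) + 4*exp(k) - 2)*(3*exp(3*k) - exp(2*k) + 2*exp(k) - 2) + 2*(9*exp(2*k) - 2*exp(k) + 2)^2*exp(k))*exp(k)/(3*exp(3*k) - exp(2*k) + 2*exp(k) - 2)^3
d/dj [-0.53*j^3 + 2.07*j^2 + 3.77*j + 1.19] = -1.59*j^2 + 4.14*j + 3.77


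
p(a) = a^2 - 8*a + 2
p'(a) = 2*a - 8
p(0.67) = -2.91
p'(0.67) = -6.66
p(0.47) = -1.54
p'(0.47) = -7.06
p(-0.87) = 9.72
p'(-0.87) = -9.74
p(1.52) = -7.85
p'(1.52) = -4.96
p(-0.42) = 5.54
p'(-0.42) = -8.84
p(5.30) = -12.31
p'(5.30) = 2.60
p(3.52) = -13.77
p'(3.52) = -0.96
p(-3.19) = 37.70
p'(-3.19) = -14.38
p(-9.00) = 155.00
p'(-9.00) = -26.00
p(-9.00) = 155.00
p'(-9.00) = -26.00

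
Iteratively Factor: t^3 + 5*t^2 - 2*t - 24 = (t - 2)*(t^2 + 7*t + 12) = (t - 2)*(t + 4)*(t + 3)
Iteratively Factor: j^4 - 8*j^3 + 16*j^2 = (j)*(j^3 - 8*j^2 + 16*j) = j^2*(j^2 - 8*j + 16) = j^2*(j - 4)*(j - 4)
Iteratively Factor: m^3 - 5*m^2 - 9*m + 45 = (m - 3)*(m^2 - 2*m - 15) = (m - 3)*(m + 3)*(m - 5)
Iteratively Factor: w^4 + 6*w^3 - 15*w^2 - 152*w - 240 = (w - 5)*(w^3 + 11*w^2 + 40*w + 48) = (w - 5)*(w + 3)*(w^2 + 8*w + 16) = (w - 5)*(w + 3)*(w + 4)*(w + 4)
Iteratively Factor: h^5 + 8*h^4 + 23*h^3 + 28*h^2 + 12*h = (h + 3)*(h^4 + 5*h^3 + 8*h^2 + 4*h) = (h + 2)*(h + 3)*(h^3 + 3*h^2 + 2*h) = (h + 1)*(h + 2)*(h + 3)*(h^2 + 2*h) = h*(h + 1)*(h + 2)*(h + 3)*(h + 2)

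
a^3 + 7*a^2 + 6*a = a*(a + 1)*(a + 6)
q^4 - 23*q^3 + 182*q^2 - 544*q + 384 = (q - 8)^2*(q - 6)*(q - 1)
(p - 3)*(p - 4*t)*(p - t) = p^3 - 5*p^2*t - 3*p^2 + 4*p*t^2 + 15*p*t - 12*t^2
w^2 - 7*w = w*(w - 7)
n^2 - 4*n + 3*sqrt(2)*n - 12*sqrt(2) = (n - 4)*(n + 3*sqrt(2))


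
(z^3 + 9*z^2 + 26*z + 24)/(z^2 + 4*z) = z + 5 + 6/z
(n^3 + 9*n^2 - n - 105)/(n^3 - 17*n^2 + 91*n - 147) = (n^2 + 12*n + 35)/(n^2 - 14*n + 49)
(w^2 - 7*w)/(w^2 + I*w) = (w - 7)/(w + I)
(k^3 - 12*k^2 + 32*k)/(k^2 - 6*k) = (k^2 - 12*k + 32)/(k - 6)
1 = 1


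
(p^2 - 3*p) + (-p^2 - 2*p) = -5*p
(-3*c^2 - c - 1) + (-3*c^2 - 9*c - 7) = -6*c^2 - 10*c - 8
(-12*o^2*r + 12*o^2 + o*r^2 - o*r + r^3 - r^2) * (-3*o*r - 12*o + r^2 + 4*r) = 36*o^3*r^2 + 108*o^3*r - 144*o^3 - 15*o^2*r^3 - 45*o^2*r^2 + 60*o^2*r - 2*o*r^4 - 6*o*r^3 + 8*o*r^2 + r^5 + 3*r^4 - 4*r^3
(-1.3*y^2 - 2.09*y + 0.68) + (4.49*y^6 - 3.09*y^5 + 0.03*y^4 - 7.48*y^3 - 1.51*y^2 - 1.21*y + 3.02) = 4.49*y^6 - 3.09*y^5 + 0.03*y^4 - 7.48*y^3 - 2.81*y^2 - 3.3*y + 3.7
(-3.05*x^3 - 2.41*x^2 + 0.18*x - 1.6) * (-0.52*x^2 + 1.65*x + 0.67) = 1.586*x^5 - 3.7793*x^4 - 6.1136*x^3 - 0.4857*x^2 - 2.5194*x - 1.072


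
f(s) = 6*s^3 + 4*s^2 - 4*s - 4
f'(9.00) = 1526.00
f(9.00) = 4658.00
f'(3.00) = 182.00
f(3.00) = 182.00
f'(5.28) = 540.05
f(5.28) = 969.58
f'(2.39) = 117.94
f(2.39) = 91.20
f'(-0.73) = -0.25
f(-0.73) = -1.28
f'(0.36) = 1.21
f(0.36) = -4.64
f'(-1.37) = 18.82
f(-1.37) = -6.44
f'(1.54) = 51.01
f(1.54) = 21.24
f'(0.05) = -3.56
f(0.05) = -4.19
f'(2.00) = 84.00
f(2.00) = 52.00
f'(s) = 18*s^2 + 8*s - 4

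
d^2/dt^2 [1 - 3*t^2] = -6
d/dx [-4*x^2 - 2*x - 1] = -8*x - 2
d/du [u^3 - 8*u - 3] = 3*u^2 - 8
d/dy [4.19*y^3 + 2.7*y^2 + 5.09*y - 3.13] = 12.57*y^2 + 5.4*y + 5.09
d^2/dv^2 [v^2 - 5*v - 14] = 2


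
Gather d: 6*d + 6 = 6*d + 6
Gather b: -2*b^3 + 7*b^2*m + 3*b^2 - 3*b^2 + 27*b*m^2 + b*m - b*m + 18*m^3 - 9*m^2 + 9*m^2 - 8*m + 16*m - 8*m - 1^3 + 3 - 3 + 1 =-2*b^3 + 7*b^2*m + 27*b*m^2 + 18*m^3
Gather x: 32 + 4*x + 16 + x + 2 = 5*x + 50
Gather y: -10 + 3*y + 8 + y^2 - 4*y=y^2 - y - 2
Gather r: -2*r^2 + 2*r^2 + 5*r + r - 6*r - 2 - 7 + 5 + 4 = 0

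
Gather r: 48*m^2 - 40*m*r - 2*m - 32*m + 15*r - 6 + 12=48*m^2 - 34*m + r*(15 - 40*m) + 6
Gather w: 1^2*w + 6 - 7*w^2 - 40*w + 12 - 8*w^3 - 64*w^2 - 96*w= -8*w^3 - 71*w^2 - 135*w + 18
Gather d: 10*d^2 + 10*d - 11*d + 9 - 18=10*d^2 - d - 9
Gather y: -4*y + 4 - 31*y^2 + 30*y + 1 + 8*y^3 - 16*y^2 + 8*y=8*y^3 - 47*y^2 + 34*y + 5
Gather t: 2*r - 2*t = 2*r - 2*t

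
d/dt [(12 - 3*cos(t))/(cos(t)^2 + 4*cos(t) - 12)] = 3*(sin(t)^2 + 8*cos(t) + 3)*sin(t)/(cos(t)^2 + 4*cos(t) - 12)^2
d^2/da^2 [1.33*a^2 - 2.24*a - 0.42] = 2.66000000000000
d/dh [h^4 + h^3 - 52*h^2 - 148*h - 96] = 4*h^3 + 3*h^2 - 104*h - 148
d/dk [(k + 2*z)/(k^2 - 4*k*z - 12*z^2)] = -1/(k^2 - 12*k*z + 36*z^2)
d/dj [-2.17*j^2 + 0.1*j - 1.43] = 0.1 - 4.34*j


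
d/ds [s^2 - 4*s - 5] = 2*s - 4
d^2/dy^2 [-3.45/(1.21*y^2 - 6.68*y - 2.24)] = (-10.10229*y^2 + 55.77132*y + 3.45*(2.42*y - 6.68)*(4.84*y - 13.36) + 18.70176)/(-1.21*y^2 + 6.68*y + 2.24)^3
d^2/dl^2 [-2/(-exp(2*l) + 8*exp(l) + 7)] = 8*((2 - exp(l))*(-exp(2*l) + 8*exp(l) + 7) - 2*(exp(l) - 4)^2*exp(l))*exp(l)/(-exp(2*l) + 8*exp(l) + 7)^3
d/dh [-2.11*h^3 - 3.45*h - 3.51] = -6.33*h^2 - 3.45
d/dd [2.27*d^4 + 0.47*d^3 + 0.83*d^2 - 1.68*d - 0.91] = 9.08*d^3 + 1.41*d^2 + 1.66*d - 1.68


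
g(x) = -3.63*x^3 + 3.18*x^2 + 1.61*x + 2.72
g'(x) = -10.89*x^2 + 6.36*x + 1.61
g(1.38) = 1.46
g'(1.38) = -10.35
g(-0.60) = 3.68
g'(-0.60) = -6.13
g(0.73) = 4.18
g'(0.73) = 0.45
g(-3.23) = 153.02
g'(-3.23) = -132.55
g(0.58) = 4.02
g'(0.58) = 1.64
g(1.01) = 3.85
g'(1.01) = -3.08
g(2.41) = -25.74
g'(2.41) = -46.31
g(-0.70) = 4.40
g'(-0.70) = -8.18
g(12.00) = -5792.68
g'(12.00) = -1490.23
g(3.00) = -61.84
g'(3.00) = -77.32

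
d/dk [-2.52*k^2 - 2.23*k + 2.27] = -5.04*k - 2.23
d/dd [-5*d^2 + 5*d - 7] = 5 - 10*d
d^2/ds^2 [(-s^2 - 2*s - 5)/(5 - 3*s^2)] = 4*(9*s^3 + 90*s^2 + 45*s + 50)/(27*s^6 - 135*s^4 + 225*s^2 - 125)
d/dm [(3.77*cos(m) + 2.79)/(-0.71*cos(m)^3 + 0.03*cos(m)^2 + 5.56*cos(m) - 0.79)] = (-5.3534*cos(m)^3 - 5.8296*cos(m)^2 + 0.167400000000001*cos(m) + 18.4907)*sin(m)/(0.5041*cos(m)^6 - 0.0426*cos(m)^5 - 7.8943*cos(m)^4 + 1.4554*cos(m)^3 + 30.8662*cos(m)^2 - 8.7848*cos(m) + 0.6241)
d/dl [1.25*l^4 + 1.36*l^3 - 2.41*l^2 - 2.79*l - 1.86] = 5.0*l^3 + 4.08*l^2 - 4.82*l - 2.79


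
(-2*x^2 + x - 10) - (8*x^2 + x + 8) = -10*x^2 - 18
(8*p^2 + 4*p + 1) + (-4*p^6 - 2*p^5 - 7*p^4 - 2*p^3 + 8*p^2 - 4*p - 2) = -4*p^6 - 2*p^5 - 7*p^4 - 2*p^3 + 16*p^2 - 1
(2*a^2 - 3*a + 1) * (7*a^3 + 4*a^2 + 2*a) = 14*a^5 - 13*a^4 - a^3 - 2*a^2 + 2*a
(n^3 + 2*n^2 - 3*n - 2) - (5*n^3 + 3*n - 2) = -4*n^3 + 2*n^2 - 6*n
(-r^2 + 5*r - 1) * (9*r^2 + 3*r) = -9*r^4 + 42*r^3 + 6*r^2 - 3*r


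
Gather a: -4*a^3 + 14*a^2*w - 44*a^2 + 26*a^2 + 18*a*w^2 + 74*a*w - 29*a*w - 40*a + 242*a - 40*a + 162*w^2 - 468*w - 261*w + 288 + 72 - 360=-4*a^3 + a^2*(14*w - 18) + a*(18*w^2 + 45*w + 162) + 162*w^2 - 729*w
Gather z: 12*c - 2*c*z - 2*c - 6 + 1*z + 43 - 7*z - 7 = 10*c + z*(-2*c - 6) + 30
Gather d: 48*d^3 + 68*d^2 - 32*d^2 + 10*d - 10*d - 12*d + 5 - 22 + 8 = 48*d^3 + 36*d^2 - 12*d - 9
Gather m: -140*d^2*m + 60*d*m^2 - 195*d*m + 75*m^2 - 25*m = m^2*(60*d + 75) + m*(-140*d^2 - 195*d - 25)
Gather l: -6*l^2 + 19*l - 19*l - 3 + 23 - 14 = 6 - 6*l^2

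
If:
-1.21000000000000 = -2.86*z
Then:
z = 0.42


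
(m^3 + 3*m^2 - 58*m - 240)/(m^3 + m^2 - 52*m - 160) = (m + 6)/(m + 4)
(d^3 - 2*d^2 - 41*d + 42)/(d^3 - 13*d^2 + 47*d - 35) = (d + 6)/(d - 5)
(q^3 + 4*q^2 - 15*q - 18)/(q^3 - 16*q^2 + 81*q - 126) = (q^2 + 7*q + 6)/(q^2 - 13*q + 42)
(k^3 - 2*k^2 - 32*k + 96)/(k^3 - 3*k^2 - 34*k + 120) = (k - 4)/(k - 5)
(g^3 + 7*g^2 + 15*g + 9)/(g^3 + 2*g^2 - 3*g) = (g^2 + 4*g + 3)/(g*(g - 1))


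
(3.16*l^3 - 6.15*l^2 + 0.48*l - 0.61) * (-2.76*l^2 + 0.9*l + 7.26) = -8.7216*l^5 + 19.818*l^4 + 16.0818*l^3 - 42.5334*l^2 + 2.9358*l - 4.4286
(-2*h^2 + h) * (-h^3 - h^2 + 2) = 2*h^5 + h^4 - h^3 - 4*h^2 + 2*h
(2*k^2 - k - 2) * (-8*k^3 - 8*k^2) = -16*k^5 - 8*k^4 + 24*k^3 + 16*k^2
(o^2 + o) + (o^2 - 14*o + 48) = 2*o^2 - 13*o + 48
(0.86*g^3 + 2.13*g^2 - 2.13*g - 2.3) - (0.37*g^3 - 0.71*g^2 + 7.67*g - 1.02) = 0.49*g^3 + 2.84*g^2 - 9.8*g - 1.28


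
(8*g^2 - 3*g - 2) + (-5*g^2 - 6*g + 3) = 3*g^2 - 9*g + 1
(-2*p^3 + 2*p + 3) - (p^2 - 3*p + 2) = -2*p^3 - p^2 + 5*p + 1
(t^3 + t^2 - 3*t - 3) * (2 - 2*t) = -2*t^4 + 8*t^2 - 6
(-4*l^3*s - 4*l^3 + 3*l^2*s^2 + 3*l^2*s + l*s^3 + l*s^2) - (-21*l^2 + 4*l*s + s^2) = -4*l^3*s - 4*l^3 + 3*l^2*s^2 + 3*l^2*s + 21*l^2 + l*s^3 + l*s^2 - 4*l*s - s^2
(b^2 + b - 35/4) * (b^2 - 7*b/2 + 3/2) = b^4 - 5*b^3/2 - 43*b^2/4 + 257*b/8 - 105/8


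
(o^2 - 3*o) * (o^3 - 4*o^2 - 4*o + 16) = o^5 - 7*o^4 + 8*o^3 + 28*o^2 - 48*o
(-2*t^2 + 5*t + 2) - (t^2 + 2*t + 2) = -3*t^2 + 3*t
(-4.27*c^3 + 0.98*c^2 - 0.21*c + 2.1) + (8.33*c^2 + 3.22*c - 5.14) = -4.27*c^3 + 9.31*c^2 + 3.01*c - 3.04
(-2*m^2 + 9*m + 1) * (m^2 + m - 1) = -2*m^4 + 7*m^3 + 12*m^2 - 8*m - 1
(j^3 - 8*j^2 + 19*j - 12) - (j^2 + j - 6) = j^3 - 9*j^2 + 18*j - 6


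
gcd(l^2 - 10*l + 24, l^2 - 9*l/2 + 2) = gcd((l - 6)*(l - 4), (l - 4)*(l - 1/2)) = l - 4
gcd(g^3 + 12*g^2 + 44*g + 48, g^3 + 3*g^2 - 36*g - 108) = g + 6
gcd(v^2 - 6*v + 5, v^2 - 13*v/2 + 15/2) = v - 5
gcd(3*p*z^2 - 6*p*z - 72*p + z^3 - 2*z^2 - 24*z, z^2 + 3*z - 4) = z + 4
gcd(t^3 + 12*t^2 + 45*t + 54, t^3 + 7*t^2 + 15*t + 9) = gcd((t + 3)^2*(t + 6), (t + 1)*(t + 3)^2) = t^2 + 6*t + 9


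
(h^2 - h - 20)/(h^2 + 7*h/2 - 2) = 2*(h - 5)/(2*h - 1)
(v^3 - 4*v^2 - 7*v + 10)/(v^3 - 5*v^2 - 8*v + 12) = (v - 5)/(v - 6)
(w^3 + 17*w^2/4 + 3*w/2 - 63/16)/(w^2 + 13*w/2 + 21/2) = (8*w^2 + 6*w - 9)/(8*(w + 3))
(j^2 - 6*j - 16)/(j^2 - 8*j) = (j + 2)/j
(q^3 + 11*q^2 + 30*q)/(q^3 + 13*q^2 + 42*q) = (q + 5)/(q + 7)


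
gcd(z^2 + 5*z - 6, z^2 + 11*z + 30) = z + 6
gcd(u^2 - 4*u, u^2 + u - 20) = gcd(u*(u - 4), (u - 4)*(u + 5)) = u - 4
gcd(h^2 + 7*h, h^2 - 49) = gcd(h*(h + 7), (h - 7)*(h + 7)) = h + 7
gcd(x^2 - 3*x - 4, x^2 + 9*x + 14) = 1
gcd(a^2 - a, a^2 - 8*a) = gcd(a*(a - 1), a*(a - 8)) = a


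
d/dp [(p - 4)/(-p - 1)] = -5/(p + 1)^2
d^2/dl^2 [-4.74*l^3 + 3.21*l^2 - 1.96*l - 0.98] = 6.42 - 28.44*l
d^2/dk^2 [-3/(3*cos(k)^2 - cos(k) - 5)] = 3*(-36*sin(k)^4 + 79*sin(k)^2 - 25*cos(k)/4 + 9*cos(3*k)/4 - 11)/(3*sin(k)^2 + cos(k) + 2)^3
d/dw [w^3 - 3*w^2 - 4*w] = 3*w^2 - 6*w - 4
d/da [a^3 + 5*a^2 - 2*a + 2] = 3*a^2 + 10*a - 2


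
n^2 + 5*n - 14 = (n - 2)*(n + 7)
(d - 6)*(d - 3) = d^2 - 9*d + 18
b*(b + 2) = b^2 + 2*b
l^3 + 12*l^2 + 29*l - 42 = (l - 1)*(l + 6)*(l + 7)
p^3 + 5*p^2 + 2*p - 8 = (p - 1)*(p + 2)*(p + 4)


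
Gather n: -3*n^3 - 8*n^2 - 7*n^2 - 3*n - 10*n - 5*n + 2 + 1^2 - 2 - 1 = -3*n^3 - 15*n^2 - 18*n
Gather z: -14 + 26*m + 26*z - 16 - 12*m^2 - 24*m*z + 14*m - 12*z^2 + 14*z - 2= -12*m^2 + 40*m - 12*z^2 + z*(40 - 24*m) - 32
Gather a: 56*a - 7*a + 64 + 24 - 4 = 49*a + 84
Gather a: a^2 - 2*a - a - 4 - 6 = a^2 - 3*a - 10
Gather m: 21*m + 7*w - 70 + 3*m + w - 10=24*m + 8*w - 80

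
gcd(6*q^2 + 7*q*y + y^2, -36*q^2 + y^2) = 6*q + y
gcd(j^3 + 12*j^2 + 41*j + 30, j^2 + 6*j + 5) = j^2 + 6*j + 5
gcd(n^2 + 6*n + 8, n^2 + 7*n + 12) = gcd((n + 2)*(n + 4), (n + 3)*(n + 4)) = n + 4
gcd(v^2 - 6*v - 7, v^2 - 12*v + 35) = v - 7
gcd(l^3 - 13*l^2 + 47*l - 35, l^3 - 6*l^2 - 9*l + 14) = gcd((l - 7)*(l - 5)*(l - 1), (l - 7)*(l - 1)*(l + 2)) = l^2 - 8*l + 7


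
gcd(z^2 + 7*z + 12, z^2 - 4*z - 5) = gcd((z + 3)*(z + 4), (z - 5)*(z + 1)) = 1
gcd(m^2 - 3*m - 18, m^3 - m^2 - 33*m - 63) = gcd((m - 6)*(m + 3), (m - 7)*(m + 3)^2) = m + 3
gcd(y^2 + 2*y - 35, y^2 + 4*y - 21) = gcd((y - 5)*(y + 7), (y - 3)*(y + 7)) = y + 7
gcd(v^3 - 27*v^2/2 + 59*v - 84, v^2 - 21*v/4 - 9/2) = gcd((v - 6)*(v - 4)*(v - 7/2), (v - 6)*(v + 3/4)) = v - 6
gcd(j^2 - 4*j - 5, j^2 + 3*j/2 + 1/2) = j + 1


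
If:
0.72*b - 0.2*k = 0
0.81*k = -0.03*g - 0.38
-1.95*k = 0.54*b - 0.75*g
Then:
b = -0.12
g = -1.19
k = -0.43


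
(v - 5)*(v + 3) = v^2 - 2*v - 15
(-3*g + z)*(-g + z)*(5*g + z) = 15*g^3 - 17*g^2*z + g*z^2 + z^3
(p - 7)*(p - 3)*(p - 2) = p^3 - 12*p^2 + 41*p - 42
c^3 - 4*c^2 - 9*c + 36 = (c - 4)*(c - 3)*(c + 3)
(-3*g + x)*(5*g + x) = -15*g^2 + 2*g*x + x^2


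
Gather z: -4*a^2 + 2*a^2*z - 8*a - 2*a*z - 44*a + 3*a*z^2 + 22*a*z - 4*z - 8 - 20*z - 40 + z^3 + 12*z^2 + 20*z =-4*a^2 - 52*a + z^3 + z^2*(3*a + 12) + z*(2*a^2 + 20*a - 4) - 48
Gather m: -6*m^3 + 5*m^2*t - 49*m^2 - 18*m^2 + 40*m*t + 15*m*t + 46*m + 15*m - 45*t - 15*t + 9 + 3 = -6*m^3 + m^2*(5*t - 67) + m*(55*t + 61) - 60*t + 12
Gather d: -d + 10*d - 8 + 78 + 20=9*d + 90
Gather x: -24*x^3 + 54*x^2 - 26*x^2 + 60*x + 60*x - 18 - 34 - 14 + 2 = -24*x^3 + 28*x^2 + 120*x - 64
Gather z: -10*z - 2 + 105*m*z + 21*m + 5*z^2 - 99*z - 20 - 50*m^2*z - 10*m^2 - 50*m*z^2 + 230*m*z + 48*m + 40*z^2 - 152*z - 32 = -10*m^2 + 69*m + z^2*(45 - 50*m) + z*(-50*m^2 + 335*m - 261) - 54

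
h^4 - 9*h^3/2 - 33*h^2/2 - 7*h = h*(h - 7)*(h + 1/2)*(h + 2)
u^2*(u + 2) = u^3 + 2*u^2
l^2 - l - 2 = (l - 2)*(l + 1)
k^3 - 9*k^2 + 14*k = k*(k - 7)*(k - 2)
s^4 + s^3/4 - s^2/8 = s^2*(s - 1/4)*(s + 1/2)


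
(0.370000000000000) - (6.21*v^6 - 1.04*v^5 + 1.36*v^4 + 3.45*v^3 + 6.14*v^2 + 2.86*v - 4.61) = -6.21*v^6 + 1.04*v^5 - 1.36*v^4 - 3.45*v^3 - 6.14*v^2 - 2.86*v + 4.98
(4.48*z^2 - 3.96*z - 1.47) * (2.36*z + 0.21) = 10.5728*z^3 - 8.4048*z^2 - 4.3008*z - 0.3087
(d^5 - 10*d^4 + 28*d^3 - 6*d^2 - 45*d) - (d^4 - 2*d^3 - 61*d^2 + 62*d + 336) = d^5 - 11*d^4 + 30*d^3 + 55*d^2 - 107*d - 336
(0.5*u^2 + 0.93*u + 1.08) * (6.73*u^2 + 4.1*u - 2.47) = 3.365*u^4 + 8.3089*u^3 + 9.8464*u^2 + 2.1309*u - 2.6676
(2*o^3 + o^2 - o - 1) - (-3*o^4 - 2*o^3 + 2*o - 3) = 3*o^4 + 4*o^3 + o^2 - 3*o + 2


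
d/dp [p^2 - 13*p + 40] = 2*p - 13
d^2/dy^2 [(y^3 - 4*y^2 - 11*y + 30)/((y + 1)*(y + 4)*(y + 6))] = 6*(-5*y^6 - 45*y^5 + 27*y^4 + 1581*y^3 + 7050*y^2 + 13980*y + 11144)/(y^9 + 33*y^8 + 465*y^7 + 3647*y^6 + 17394*y^5 + 51756*y^4 + 94888*y^3 + 102240*y^2 + 58752*y + 13824)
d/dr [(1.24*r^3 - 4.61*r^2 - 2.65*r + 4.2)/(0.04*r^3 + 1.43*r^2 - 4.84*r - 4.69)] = (1.9576*r^4 - 11.7912*r^3 + 8.1511*r^2 + 31.2298*r + 32.7565)/(0.0016*r^6 + 0.1144*r^5 + 1.6577*r^4 - 14.2176*r^3 + 10.0122*r^2 + 45.3992*r + 21.9961)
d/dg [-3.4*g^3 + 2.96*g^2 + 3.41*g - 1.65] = -10.2*g^2 + 5.92*g + 3.41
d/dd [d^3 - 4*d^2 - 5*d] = 3*d^2 - 8*d - 5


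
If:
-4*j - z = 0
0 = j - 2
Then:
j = 2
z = -8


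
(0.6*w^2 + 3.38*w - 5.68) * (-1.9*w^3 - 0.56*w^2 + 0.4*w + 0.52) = -1.14*w^5 - 6.758*w^4 + 9.1392*w^3 + 4.8448*w^2 - 0.5144*w - 2.9536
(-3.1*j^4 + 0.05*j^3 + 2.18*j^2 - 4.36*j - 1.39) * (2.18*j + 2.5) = -6.758*j^5 - 7.641*j^4 + 4.8774*j^3 - 4.0548*j^2 - 13.9302*j - 3.475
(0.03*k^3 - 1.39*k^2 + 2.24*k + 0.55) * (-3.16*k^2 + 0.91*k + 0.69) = -0.0948*k^5 + 4.4197*k^4 - 8.3226*k^3 - 0.6587*k^2 + 2.0461*k + 0.3795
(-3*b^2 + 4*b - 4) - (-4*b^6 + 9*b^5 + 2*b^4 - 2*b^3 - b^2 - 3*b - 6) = 4*b^6 - 9*b^5 - 2*b^4 + 2*b^3 - 2*b^2 + 7*b + 2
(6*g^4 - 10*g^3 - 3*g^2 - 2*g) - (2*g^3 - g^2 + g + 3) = 6*g^4 - 12*g^3 - 2*g^2 - 3*g - 3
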